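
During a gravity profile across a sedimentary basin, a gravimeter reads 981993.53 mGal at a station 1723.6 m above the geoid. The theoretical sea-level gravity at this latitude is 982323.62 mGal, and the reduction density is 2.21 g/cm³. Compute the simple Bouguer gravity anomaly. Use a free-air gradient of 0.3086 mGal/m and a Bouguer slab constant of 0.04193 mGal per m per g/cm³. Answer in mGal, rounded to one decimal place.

42.1

Free-air correction = 0.3086 × 1723.6 = 531.90 mGal
Free-air anomaly = 981993.53 − 982323.62 + (531.90) = 201.81 mGal
Bouguer slab correction = 0.04193 × 2.21 × 1723.6 = 159.72 mGal
Simple Bouguer anomaly = 201.81 − (159.72) = 42.09 mGal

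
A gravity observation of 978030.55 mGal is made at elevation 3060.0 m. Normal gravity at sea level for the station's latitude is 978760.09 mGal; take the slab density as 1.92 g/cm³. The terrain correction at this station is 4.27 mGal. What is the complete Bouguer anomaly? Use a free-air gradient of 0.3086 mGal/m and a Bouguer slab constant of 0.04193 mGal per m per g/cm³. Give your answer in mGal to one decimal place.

Free-air correction = 0.3086 × 3060.0 = 944.32 mGal
Free-air anomaly = 978030.55 − 978760.09 + (944.32) = 214.78 mGal
Bouguer slab correction = 0.04193 × 1.92 × 3060.0 = 246.35 mGal
Simple Bouguer anomaly = 214.78 − (246.35) = -31.57 mGal
Complete Bouguer anomaly = -31.57 + 4.27 = -27.30 mGal

-27.3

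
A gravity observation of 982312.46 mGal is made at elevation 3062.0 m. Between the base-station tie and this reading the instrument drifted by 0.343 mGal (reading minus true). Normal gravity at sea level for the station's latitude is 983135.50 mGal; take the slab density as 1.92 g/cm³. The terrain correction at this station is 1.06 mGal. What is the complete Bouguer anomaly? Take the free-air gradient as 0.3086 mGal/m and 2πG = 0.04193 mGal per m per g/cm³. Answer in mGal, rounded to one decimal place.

-123.9

Drift-corrected reading = 982312.46 − (0.343) = 982312.117 mGal
Free-air correction = 0.3086 × 3062.0 = 944.93 mGal
Free-air anomaly = 982312.117 − 983135.50 + (944.93) = 121.547 mGal
Bouguer slab correction = 0.04193 × 1.92 × 3062.0 = 246.51 mGal
Simple Bouguer anomaly = 121.547 − (246.51) = -124.963 mGal
Complete Bouguer anomaly = -124.963 + 1.06 = -123.903 mGal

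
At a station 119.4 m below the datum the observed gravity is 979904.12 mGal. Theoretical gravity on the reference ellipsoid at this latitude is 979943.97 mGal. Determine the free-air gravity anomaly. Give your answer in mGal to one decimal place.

-76.7

Free-air correction = 0.3086 × -119.4 = -36.85 mGal
Free-air anomaly = 979904.12 − 979943.97 + (-36.85) = -76.70 mGal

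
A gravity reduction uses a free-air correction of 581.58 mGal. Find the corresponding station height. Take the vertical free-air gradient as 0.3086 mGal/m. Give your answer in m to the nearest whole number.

h = 581.58 / 0.3086 = 1884.58 m

1885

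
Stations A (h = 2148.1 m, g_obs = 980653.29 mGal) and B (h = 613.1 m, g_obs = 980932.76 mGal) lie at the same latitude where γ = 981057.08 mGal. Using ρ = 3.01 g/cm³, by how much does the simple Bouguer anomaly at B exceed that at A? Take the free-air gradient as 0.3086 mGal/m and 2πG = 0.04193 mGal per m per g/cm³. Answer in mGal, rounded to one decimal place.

-0.5

Δg_SB(A) = 980653.29 − 981057.08 + 0.3086×2148.1 − 0.04193×3.01×2148.1 = -12.00 mGal
Δg_SB(B) = 980932.76 − 981057.08 + 0.3086×613.1 − 0.04193×3.01×613.1 = -12.50 mGal
Difference = -12.50 − (-12.00) = -0.50 mGal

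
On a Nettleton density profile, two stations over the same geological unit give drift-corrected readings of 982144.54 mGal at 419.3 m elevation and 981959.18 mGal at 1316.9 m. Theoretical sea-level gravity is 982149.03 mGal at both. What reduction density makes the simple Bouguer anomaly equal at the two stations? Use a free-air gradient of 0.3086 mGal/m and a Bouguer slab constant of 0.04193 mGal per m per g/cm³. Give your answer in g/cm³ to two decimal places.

Δg_obs = 981959.18 − 982144.54 = -185.36 mGal over Δh = 1316.9 − 419.3 = 897.6 m
Equal Bouguer anomalies ⇒ Δg_obs + (0.3086 − 0.04193ρ)·Δh = 0
0.3086 − 0.04193ρ = −Δg_obs/Δh = 0.20651
ρ = (0.3086 − 0.20651) / 0.04193 = 2.43 g/cm³

2.43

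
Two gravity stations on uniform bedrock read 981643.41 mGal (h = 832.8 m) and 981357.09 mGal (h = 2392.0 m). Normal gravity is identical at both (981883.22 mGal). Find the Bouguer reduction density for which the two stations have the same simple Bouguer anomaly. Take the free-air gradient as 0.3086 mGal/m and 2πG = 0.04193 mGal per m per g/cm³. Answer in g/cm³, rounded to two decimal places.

2.98

Δg_obs = 981357.09 − 981643.41 = -286.32 mGal over Δh = 2392.0 − 832.8 = 1559.2 m
Equal Bouguer anomalies ⇒ Δg_obs + (0.3086 − 0.04193ρ)·Δh = 0
0.3086 − 0.04193ρ = −Δg_obs/Δh = 0.18363
ρ = (0.3086 − 0.18363) / 0.04193 = 2.98 g/cm³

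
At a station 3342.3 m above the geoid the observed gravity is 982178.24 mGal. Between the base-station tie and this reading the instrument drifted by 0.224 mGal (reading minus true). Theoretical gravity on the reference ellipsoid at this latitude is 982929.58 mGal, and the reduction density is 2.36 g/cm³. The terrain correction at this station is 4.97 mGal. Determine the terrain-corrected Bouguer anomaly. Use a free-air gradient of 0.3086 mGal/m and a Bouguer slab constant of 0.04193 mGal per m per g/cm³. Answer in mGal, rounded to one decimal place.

Drift-corrected reading = 982178.24 − (0.224) = 982178.016 mGal
Free-air correction = 0.3086 × 3342.3 = 1031.43 mGal
Free-air anomaly = 982178.016 − 982929.58 + (1031.43) = 279.866 mGal
Bouguer slab correction = 0.04193 × 2.36 × 3342.3 = 330.74 mGal
Simple Bouguer anomaly = 279.866 − (330.74) = -50.874 mGal
Complete Bouguer anomaly = -50.874 + 4.97 = -45.904 mGal

-45.9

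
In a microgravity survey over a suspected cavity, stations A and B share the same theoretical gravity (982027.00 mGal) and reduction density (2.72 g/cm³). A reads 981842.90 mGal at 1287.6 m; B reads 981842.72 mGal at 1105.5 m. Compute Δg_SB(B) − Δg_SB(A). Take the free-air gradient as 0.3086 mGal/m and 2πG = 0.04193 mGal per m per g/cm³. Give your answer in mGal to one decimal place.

-35.6

Δg_SB(A) = 981842.90 − 982027.00 + 0.3086×1287.6 − 0.04193×2.72×1287.6 = 66.40 mGal
Δg_SB(B) = 981842.72 − 982027.00 + 0.3086×1105.5 − 0.04193×2.72×1105.5 = 30.80 mGal
Difference = 30.80 − (66.40) = -35.60 mGal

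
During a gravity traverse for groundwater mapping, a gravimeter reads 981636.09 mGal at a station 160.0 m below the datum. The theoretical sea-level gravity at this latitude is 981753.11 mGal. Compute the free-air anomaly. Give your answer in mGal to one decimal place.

Free-air correction = 0.3086 × -160.0 = -49.38 mGal
Free-air anomaly = 981636.09 − 981753.11 + (-49.38) = -166.40 mGal

-166.4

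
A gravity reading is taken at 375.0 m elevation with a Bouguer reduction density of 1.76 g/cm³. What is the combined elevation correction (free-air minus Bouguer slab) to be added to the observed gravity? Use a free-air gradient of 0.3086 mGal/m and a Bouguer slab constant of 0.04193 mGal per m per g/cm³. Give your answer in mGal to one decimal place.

88.1

Combined gradient = 0.3086 − 0.04193 × 1.76 = 0.2348032 mGal/m
Combined elevation correction = 0.2348032 × 375.0 = 88.1 mGal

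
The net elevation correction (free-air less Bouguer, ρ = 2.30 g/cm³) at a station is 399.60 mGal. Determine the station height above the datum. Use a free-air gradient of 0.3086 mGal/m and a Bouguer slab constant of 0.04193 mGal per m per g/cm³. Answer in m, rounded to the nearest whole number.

Combined gradient = 0.3086 − 0.04193 × 2.30 = 0.2121610 mGal/m
h = 399.60 / 0.2121610 = 1883.48 m

1883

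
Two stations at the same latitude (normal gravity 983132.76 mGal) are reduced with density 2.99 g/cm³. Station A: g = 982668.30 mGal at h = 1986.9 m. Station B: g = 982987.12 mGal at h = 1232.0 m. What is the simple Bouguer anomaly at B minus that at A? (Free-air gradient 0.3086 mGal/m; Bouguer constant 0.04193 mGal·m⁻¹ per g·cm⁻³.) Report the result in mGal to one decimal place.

Δg_SB(A) = 982668.30 − 983132.76 + 0.3086×1986.9 − 0.04193×2.99×1986.9 = -100.40 mGal
Δg_SB(B) = 982987.12 − 983132.76 + 0.3086×1232.0 − 0.04193×2.99×1232.0 = 80.10 mGal
Difference = 80.10 − (-100.40) = 180.50 mGal

180.5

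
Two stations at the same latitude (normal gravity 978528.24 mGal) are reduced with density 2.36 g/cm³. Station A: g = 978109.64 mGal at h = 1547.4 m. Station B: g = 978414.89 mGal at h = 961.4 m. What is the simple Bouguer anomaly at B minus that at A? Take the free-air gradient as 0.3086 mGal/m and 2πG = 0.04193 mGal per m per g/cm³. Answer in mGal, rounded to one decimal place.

Δg_SB(A) = 978109.64 − 978528.24 + 0.3086×1547.4 − 0.04193×2.36×1547.4 = -94.20 mGal
Δg_SB(B) = 978414.89 − 978528.24 + 0.3086×961.4 − 0.04193×2.36×961.4 = 88.20 mGal
Difference = 88.20 − (-94.20) = 182.40 mGal

182.4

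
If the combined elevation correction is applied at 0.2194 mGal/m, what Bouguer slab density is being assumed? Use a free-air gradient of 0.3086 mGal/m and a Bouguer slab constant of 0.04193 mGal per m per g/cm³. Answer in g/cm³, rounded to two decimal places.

2.13

0.2194 = 0.3086 − 0.04193 × ρ
ρ = (0.3086 − 0.2194) / 0.04193 = 2.13 g/cm³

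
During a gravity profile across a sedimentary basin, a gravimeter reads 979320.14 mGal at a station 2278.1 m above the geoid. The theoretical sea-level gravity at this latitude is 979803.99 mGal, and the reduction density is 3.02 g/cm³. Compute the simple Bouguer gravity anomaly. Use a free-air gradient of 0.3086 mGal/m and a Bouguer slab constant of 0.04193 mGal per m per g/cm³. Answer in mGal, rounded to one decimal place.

Free-air correction = 0.3086 × 2278.1 = 703.02 mGal
Free-air anomaly = 979320.14 − 979803.99 + (703.02) = 219.17 mGal
Bouguer slab correction = 0.04193 × 3.02 × 2278.1 = 288.47 mGal
Simple Bouguer anomaly = 219.17 − (288.47) = -69.30 mGal

-69.3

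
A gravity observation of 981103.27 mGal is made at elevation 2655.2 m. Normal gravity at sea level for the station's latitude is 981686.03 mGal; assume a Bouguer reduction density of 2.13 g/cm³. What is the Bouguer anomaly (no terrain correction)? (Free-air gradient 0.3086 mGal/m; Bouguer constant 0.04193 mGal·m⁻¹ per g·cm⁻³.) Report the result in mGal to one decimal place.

-0.5

Free-air correction = 0.3086 × 2655.2 = 819.39 mGal
Free-air anomaly = 981103.27 − 981686.03 + (819.39) = 236.63 mGal
Bouguer slab correction = 0.04193 × 2.13 × 2655.2 = 237.14 mGal
Simple Bouguer anomaly = 236.63 − (237.14) = -0.51 mGal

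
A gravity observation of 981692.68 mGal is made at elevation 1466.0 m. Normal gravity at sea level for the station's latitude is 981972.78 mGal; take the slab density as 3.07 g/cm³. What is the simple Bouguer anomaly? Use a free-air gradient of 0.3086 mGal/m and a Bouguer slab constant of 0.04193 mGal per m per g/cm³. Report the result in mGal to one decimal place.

-16.4

Free-air correction = 0.3086 × 1466.0 = 452.41 mGal
Free-air anomaly = 981692.68 − 981972.78 + (452.41) = 172.31 mGal
Bouguer slab correction = 0.04193 × 3.07 × 1466.0 = 188.71 mGal
Simple Bouguer anomaly = 172.31 − (188.71) = -16.40 mGal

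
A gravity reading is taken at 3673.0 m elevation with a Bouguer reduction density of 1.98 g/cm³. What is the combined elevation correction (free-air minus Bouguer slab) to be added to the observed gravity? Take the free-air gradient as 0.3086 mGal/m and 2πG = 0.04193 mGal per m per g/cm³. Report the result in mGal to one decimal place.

828.6

Combined gradient = 0.3086 − 0.04193 × 1.98 = 0.2255786 mGal/m
Combined elevation correction = 0.2255786 × 3673.0 = 828.6 mGal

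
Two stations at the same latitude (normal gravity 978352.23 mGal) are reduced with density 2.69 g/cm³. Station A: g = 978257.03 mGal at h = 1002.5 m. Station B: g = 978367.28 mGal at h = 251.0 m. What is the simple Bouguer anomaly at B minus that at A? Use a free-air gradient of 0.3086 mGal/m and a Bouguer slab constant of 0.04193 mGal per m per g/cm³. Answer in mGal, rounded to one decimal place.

Δg_SB(A) = 978257.03 − 978352.23 + 0.3086×1002.5 − 0.04193×2.69×1002.5 = 101.10 mGal
Δg_SB(B) = 978367.28 − 978352.23 + 0.3086×251.0 − 0.04193×2.69×251.0 = 64.20 mGal
Difference = 64.20 − (101.10) = -36.90 mGal

-36.9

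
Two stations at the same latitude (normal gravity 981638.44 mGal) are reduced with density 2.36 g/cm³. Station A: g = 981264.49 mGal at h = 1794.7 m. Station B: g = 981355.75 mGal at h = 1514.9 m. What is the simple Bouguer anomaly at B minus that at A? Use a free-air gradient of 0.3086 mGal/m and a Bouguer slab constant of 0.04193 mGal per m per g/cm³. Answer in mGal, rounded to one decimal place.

32.6

Δg_SB(A) = 981264.49 − 981638.44 + 0.3086×1794.7 − 0.04193×2.36×1794.7 = 2.30 mGal
Δg_SB(B) = 981355.75 − 981638.44 + 0.3086×1514.9 − 0.04193×2.36×1514.9 = 34.90 mGal
Difference = 34.90 − (2.30) = 32.60 mGal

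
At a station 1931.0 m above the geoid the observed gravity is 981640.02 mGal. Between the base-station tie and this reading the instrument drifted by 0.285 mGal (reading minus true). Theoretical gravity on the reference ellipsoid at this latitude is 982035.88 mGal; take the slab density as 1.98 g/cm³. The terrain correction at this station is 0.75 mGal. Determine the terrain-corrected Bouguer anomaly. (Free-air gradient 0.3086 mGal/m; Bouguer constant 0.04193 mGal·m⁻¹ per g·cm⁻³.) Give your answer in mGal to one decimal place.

Drift-corrected reading = 981640.02 − (0.285) = 981639.735 mGal
Free-air correction = 0.3086 × 1931.0 = 595.91 mGal
Free-air anomaly = 981639.735 − 982035.88 + (595.91) = 199.765 mGal
Bouguer slab correction = 0.04193 × 1.98 × 1931.0 = 160.31 mGal
Simple Bouguer anomaly = 199.765 − (160.31) = 39.455 mGal
Complete Bouguer anomaly = 39.455 + 0.75 = 40.205 mGal

40.2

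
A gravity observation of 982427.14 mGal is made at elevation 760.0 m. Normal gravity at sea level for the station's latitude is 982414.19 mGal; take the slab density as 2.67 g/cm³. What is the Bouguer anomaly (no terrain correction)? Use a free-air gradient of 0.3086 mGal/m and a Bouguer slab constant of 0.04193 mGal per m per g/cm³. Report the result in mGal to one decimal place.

162.4

Free-air correction = 0.3086 × 760.0 = 234.54 mGal
Free-air anomaly = 982427.14 − 982414.19 + (234.54) = 247.49 mGal
Bouguer slab correction = 0.04193 × 2.67 × 760.0 = 85.08 mGal
Simple Bouguer anomaly = 247.49 − (85.08) = 162.41 mGal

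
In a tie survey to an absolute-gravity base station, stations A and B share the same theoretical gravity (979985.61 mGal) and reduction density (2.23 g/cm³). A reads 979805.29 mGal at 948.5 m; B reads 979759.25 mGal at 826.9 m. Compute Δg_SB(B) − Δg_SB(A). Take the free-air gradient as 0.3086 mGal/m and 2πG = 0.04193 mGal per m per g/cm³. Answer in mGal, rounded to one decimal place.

-72.2

Δg_SB(A) = 979805.29 − 979985.61 + 0.3086×948.5 − 0.04193×2.23×948.5 = 23.70 mGal
Δg_SB(B) = 979759.25 − 979985.61 + 0.3086×826.9 − 0.04193×2.23×826.9 = -48.50 mGal
Difference = -48.50 − (23.70) = -72.20 mGal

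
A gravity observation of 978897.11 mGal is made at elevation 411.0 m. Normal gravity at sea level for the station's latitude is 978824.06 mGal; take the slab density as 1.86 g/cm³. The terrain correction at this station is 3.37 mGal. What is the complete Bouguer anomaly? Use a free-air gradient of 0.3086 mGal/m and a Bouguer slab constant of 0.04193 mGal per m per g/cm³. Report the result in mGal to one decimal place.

171.2

Free-air correction = 0.3086 × 411.0 = 126.83 mGal
Free-air anomaly = 978897.11 − 978824.06 + (126.83) = 199.88 mGal
Bouguer slab correction = 0.04193 × 1.86 × 411.0 = 32.05 mGal
Simple Bouguer anomaly = 199.88 − (32.05) = 167.83 mGal
Complete Bouguer anomaly = 167.83 + 3.37 = 171.20 mGal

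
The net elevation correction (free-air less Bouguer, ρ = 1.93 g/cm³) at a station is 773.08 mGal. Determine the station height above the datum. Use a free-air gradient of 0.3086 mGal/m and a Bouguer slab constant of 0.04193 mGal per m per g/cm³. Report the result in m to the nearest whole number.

3396

Combined gradient = 0.3086 − 0.04193 × 1.93 = 0.2276751 mGal/m
h = 773.08 / 0.2276751 = 3395.54 m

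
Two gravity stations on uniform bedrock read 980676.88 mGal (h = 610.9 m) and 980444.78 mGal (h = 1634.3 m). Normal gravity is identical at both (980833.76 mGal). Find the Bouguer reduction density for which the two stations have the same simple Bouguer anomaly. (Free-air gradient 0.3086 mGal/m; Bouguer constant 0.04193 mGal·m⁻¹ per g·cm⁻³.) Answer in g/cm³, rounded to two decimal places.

1.95

Δg_obs = 980444.78 − 980676.88 = -232.10 mGal over Δh = 1634.3 − 610.9 = 1023.4 m
Equal Bouguer anomalies ⇒ Δg_obs + (0.3086 − 0.04193ρ)·Δh = 0
0.3086 − 0.04193ρ = −Δg_obs/Δh = 0.22679
ρ = (0.3086 − 0.22679) / 0.04193 = 1.95 g/cm³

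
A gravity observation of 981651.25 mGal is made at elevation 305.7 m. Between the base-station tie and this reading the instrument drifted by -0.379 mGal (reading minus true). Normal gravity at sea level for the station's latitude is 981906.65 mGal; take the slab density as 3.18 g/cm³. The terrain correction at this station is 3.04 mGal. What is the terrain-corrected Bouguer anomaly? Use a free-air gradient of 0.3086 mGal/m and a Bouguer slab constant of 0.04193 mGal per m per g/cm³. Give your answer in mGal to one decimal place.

Drift-corrected reading = 981651.25 − (-0.379) = 981651.629 mGal
Free-air correction = 0.3086 × 305.7 = 94.34 mGal
Free-air anomaly = 981651.629 − 981906.65 + (94.34) = -160.681 mGal
Bouguer slab correction = 0.04193 × 3.18 × 305.7 = 40.76 mGal
Simple Bouguer anomaly = -160.681 − (40.76) = -201.441 mGal
Complete Bouguer anomaly = -201.441 + 3.04 = -198.401 mGal

-198.4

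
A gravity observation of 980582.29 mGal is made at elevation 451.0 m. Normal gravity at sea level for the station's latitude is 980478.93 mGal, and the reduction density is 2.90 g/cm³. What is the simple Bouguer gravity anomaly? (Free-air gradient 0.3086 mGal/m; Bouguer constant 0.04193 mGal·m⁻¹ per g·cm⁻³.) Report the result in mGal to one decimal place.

187.7

Free-air correction = 0.3086 × 451.0 = 139.18 mGal
Free-air anomaly = 980582.29 − 980478.93 + (139.18) = 242.54 mGal
Bouguer slab correction = 0.04193 × 2.90 × 451.0 = 54.84 mGal
Simple Bouguer anomaly = 242.54 − (54.84) = 187.70 mGal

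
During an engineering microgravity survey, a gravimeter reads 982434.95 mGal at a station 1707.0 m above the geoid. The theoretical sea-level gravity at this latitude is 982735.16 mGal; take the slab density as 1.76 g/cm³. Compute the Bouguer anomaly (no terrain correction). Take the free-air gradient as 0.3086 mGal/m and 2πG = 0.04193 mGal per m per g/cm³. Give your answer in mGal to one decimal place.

100.6

Free-air correction = 0.3086 × 1707.0 = 526.78 mGal
Free-air anomaly = 982434.95 − 982735.16 + (526.78) = 226.57 mGal
Bouguer slab correction = 0.04193 × 1.76 × 1707.0 = 125.97 mGal
Simple Bouguer anomaly = 226.57 − (125.97) = 100.60 mGal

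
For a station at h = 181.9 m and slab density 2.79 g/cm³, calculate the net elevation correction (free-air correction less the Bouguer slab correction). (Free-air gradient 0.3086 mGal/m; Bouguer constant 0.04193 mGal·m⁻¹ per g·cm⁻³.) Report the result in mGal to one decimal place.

Combined gradient = 0.3086 − 0.04193 × 2.79 = 0.1916153 mGal/m
Combined elevation correction = 0.1916153 × 181.9 = 34.9 mGal

34.9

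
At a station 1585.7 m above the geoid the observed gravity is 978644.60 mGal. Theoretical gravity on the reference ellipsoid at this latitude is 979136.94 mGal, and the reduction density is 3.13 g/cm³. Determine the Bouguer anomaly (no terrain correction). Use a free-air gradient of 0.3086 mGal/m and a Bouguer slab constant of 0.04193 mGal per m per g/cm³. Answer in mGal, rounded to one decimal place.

-211.1

Free-air correction = 0.3086 × 1585.7 = 489.35 mGal
Free-air anomaly = 978644.60 − 979136.94 + (489.35) = -2.99 mGal
Bouguer slab correction = 0.04193 × 3.13 × 1585.7 = 208.11 mGal
Simple Bouguer anomaly = -2.99 − (208.11) = -211.10 mGal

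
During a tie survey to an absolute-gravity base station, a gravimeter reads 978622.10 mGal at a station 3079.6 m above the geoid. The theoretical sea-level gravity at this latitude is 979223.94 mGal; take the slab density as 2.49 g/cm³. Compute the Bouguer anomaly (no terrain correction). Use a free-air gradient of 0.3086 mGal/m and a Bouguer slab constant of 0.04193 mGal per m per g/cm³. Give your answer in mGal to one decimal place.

Free-air correction = 0.3086 × 3079.6 = 950.36 mGal
Free-air anomaly = 978622.10 − 979223.94 + (950.36) = 348.52 mGal
Bouguer slab correction = 0.04193 × 2.49 × 3079.6 = 321.53 mGal
Simple Bouguer anomaly = 348.52 − (321.53) = 26.99 mGal

27.0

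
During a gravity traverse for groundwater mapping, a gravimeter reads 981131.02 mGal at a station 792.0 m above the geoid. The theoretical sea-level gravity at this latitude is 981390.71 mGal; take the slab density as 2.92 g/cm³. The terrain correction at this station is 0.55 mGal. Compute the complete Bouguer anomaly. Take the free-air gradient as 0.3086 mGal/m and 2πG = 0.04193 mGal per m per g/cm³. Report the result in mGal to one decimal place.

-111.7

Free-air correction = 0.3086 × 792.0 = 244.41 mGal
Free-air anomaly = 981131.02 − 981390.71 + (244.41) = -15.28 mGal
Bouguer slab correction = 0.04193 × 2.92 × 792.0 = 96.97 mGal
Simple Bouguer anomaly = -15.28 − (96.97) = -112.25 mGal
Complete Bouguer anomaly = -112.25 + 0.55 = -111.70 mGal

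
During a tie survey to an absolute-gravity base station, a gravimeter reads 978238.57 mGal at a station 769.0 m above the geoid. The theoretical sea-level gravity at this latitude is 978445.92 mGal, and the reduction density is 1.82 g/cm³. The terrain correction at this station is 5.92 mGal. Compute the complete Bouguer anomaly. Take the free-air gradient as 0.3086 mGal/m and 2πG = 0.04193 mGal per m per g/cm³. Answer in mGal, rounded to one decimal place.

-22.8

Free-air correction = 0.3086 × 769.0 = 237.31 mGal
Free-air anomaly = 978238.57 − 978445.92 + (237.31) = 29.96 mGal
Bouguer slab correction = 0.04193 × 1.82 × 769.0 = 58.68 mGal
Simple Bouguer anomaly = 29.96 − (58.68) = -28.72 mGal
Complete Bouguer anomaly = -28.72 + 5.92 = -22.80 mGal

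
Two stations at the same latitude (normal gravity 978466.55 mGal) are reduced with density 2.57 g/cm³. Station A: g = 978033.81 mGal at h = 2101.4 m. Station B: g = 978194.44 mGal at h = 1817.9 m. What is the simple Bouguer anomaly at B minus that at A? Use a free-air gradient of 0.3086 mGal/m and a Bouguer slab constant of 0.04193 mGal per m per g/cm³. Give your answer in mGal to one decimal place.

Δg_SB(A) = 978033.81 − 978466.55 + 0.3086×2101.4 − 0.04193×2.57×2101.4 = -10.70 mGal
Δg_SB(B) = 978194.44 − 978466.55 + 0.3086×1817.9 − 0.04193×2.57×1817.9 = 93.00 mGal
Difference = 93.00 − (-10.70) = 103.70 mGal

103.7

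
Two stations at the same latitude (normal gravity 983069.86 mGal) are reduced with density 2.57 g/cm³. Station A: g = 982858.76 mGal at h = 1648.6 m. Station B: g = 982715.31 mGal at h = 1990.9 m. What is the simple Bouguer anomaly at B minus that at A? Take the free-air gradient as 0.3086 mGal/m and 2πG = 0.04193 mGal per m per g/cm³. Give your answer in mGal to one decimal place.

Δg_SB(A) = 982858.76 − 983069.86 + 0.3086×1648.6 − 0.04193×2.57×1648.6 = 120.00 mGal
Δg_SB(B) = 982715.31 − 983069.86 + 0.3086×1990.9 − 0.04193×2.57×1990.9 = 45.30 mGal
Difference = 45.30 − (120.00) = -74.70 mGal

-74.7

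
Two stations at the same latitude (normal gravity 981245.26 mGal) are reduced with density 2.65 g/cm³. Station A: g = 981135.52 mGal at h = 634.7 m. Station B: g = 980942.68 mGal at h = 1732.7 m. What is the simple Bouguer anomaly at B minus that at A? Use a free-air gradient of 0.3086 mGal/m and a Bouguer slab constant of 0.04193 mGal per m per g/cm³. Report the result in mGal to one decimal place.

24.0

Δg_SB(A) = 981135.52 − 981245.26 + 0.3086×634.7 − 0.04193×2.65×634.7 = 15.60 mGal
Δg_SB(B) = 980942.68 − 981245.26 + 0.3086×1732.7 − 0.04193×2.65×1732.7 = 39.60 mGal
Difference = 39.60 − (15.60) = 24.00 mGal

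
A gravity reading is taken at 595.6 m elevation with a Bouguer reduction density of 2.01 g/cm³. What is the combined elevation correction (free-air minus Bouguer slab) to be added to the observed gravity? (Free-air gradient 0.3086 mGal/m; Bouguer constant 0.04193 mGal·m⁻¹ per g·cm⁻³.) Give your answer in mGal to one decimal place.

133.6

Combined gradient = 0.3086 − 0.04193 × 2.01 = 0.2243207 mGal/m
Combined elevation correction = 0.2243207 × 595.6 = 133.6 mGal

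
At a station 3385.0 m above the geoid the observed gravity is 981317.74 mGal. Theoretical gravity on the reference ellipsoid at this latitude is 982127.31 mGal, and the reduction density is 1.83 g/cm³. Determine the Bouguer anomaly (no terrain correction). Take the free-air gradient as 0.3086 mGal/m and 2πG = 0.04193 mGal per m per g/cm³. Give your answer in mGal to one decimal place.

Free-air correction = 0.3086 × 3385.0 = 1044.61 mGal
Free-air anomaly = 981317.74 − 982127.31 + (1044.61) = 235.04 mGal
Bouguer slab correction = 0.04193 × 1.83 × 3385.0 = 259.74 mGal
Simple Bouguer anomaly = 235.04 − (259.74) = -24.70 mGal

-24.7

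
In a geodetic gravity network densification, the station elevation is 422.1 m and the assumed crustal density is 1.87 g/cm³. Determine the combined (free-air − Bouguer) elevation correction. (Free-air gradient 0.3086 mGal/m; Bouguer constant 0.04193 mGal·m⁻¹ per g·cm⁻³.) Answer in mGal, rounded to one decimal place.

97.2

Combined gradient = 0.3086 − 0.04193 × 1.87 = 0.2301909 mGal/m
Combined elevation correction = 0.2301909 × 422.1 = 97.2 mGal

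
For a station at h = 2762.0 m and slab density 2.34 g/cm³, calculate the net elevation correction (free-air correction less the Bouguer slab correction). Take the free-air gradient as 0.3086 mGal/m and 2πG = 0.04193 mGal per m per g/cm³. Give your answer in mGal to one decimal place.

Combined gradient = 0.3086 − 0.04193 × 2.34 = 0.2104838 mGal/m
Combined elevation correction = 0.2104838 × 2762.0 = 581.4 mGal

581.4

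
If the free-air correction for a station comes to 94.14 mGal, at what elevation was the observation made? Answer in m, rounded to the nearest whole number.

h = 94.14 / 0.3086 = 305.06 m

305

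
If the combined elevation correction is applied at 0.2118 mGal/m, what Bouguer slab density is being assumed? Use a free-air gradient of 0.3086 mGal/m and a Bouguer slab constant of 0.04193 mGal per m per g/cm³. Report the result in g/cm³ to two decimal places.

0.2118 = 0.3086 − 0.04193 × ρ
ρ = (0.3086 − 0.2118) / 0.04193 = 2.31 g/cm³

2.31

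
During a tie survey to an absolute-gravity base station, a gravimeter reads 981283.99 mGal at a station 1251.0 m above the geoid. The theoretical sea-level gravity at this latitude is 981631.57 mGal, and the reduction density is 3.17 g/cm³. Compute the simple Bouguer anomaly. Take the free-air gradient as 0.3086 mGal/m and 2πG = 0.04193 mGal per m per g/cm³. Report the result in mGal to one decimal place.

Free-air correction = 0.3086 × 1251.0 = 386.06 mGal
Free-air anomaly = 981283.99 − 981631.57 + (386.06) = 38.48 mGal
Bouguer slab correction = 0.04193 × 3.17 × 1251.0 = 166.28 mGal
Simple Bouguer anomaly = 38.48 − (166.28) = -127.80 mGal

-127.8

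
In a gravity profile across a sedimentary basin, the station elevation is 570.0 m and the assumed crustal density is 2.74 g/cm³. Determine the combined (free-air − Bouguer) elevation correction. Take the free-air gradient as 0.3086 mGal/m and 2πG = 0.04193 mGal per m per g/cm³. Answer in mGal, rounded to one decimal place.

110.4

Combined gradient = 0.3086 − 0.04193 × 2.74 = 0.1937118 mGal/m
Combined elevation correction = 0.1937118 × 570.0 = 110.4 mGal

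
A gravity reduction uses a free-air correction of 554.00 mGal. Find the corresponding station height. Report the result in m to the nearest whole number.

h = 554.00 / 0.3086 = 1795.20 m

1795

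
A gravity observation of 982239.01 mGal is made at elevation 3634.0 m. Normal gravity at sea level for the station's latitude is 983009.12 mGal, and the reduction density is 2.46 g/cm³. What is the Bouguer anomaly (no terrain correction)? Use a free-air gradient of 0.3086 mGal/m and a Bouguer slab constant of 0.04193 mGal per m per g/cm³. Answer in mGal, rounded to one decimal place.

-23.5

Free-air correction = 0.3086 × 3634.0 = 1121.45 mGal
Free-air anomaly = 982239.01 − 983009.12 + (1121.45) = 351.34 mGal
Bouguer slab correction = 0.04193 × 2.46 × 3634.0 = 374.84 mGal
Simple Bouguer anomaly = 351.34 − (374.84) = -23.50 mGal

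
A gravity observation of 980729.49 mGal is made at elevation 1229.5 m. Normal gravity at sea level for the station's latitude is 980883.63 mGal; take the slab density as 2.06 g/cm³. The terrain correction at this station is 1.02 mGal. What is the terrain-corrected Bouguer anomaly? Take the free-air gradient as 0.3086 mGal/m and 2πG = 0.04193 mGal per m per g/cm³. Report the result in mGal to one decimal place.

Free-air correction = 0.3086 × 1229.5 = 379.42 mGal
Free-air anomaly = 980729.49 − 980883.63 + (379.42) = 225.28 mGal
Bouguer slab correction = 0.04193 × 2.06 × 1229.5 = 106.20 mGal
Simple Bouguer anomaly = 225.28 − (106.20) = 119.08 mGal
Complete Bouguer anomaly = 119.08 + 1.02 = 120.10 mGal

120.1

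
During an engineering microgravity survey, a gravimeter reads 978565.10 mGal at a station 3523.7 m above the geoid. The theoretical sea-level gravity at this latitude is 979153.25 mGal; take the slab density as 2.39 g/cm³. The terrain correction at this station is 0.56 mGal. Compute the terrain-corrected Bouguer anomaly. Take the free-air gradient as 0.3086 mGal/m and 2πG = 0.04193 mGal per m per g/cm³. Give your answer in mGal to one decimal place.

Free-air correction = 0.3086 × 3523.7 = 1087.41 mGal
Free-air anomaly = 978565.10 − 979153.25 + (1087.41) = 499.26 mGal
Bouguer slab correction = 0.04193 × 2.39 × 3523.7 = 353.12 mGal
Simple Bouguer anomaly = 499.26 − (353.12) = 146.14 mGal
Complete Bouguer anomaly = 146.14 + 0.56 = 146.70 mGal

146.7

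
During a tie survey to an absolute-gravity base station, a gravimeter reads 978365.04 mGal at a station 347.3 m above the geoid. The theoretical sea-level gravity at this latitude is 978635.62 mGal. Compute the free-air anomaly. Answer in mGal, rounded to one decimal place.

-163.4

Free-air correction = 0.3086 × 347.3 = 107.18 mGal
Free-air anomaly = 978365.04 − 978635.62 + (107.18) = -163.40 mGal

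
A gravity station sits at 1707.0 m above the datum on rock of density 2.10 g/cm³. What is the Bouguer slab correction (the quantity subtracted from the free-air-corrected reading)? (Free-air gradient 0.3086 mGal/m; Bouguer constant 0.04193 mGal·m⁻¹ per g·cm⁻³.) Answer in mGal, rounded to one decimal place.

Bouguer slab correction = 0.04193 × 2.10 × 1707.0 = 150.3 mGal

150.3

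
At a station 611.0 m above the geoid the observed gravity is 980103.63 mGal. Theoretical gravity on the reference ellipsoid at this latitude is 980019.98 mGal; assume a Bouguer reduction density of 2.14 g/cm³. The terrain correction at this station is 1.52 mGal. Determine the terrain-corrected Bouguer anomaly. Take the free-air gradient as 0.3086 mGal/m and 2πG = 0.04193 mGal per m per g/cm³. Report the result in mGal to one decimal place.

218.9

Free-air correction = 0.3086 × 611.0 = 188.55 mGal
Free-air anomaly = 980103.63 − 980019.98 + (188.55) = 272.20 mGal
Bouguer slab correction = 0.04193 × 2.14 × 611.0 = 54.83 mGal
Simple Bouguer anomaly = 272.20 − (54.83) = 217.37 mGal
Complete Bouguer anomaly = 217.37 + 1.52 = 218.89 mGal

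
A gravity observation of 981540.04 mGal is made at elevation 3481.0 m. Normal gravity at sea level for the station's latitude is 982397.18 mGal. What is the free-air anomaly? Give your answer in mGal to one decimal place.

217.1

Free-air correction = 0.3086 × 3481.0 = 1074.24 mGal
Free-air anomaly = 981540.04 − 982397.18 + (1074.24) = 217.10 mGal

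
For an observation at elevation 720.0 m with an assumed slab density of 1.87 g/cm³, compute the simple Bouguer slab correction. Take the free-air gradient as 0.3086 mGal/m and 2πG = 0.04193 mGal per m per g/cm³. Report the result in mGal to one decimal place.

Bouguer slab correction = 0.04193 × 1.87 × 720.0 = 56.5 mGal

56.5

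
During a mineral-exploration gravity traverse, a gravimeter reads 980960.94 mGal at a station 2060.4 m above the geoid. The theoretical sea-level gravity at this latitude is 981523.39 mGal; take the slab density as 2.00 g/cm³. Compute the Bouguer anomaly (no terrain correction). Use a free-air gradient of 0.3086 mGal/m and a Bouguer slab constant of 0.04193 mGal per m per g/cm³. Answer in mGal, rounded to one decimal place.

Free-air correction = 0.3086 × 2060.4 = 635.84 mGal
Free-air anomaly = 980960.94 − 981523.39 + (635.84) = 73.39 mGal
Bouguer slab correction = 0.04193 × 2.00 × 2060.4 = 172.79 mGal
Simple Bouguer anomaly = 73.39 − (172.79) = -99.40 mGal

-99.4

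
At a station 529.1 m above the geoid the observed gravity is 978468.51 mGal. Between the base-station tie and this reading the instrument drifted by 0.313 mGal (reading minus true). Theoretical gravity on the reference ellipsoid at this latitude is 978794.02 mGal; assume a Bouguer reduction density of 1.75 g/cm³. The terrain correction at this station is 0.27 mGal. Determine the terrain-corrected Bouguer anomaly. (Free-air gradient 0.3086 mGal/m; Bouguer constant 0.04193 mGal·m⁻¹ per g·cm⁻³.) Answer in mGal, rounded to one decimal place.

-201.1

Drift-corrected reading = 978468.51 − (0.313) = 978468.197 mGal
Free-air correction = 0.3086 × 529.1 = 163.28 mGal
Free-air anomaly = 978468.197 − 978794.02 + (163.28) = -162.543 mGal
Bouguer slab correction = 0.04193 × 1.75 × 529.1 = 38.82 mGal
Simple Bouguer anomaly = -162.543 − (38.82) = -201.363 mGal
Complete Bouguer anomaly = -201.363 + 0.27 = -201.093 mGal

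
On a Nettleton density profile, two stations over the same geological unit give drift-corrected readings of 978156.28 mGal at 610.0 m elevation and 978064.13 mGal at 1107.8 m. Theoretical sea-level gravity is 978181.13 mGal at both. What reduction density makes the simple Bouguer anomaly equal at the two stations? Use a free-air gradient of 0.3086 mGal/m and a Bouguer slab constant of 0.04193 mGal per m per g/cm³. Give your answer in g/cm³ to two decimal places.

2.95

Δg_obs = 978064.13 − 978156.28 = -92.15 mGal over Δh = 1107.8 − 610.0 = 497.8 m
Equal Bouguer anomalies ⇒ Δg_obs + (0.3086 − 0.04193ρ)·Δh = 0
0.3086 − 0.04193ρ = −Δg_obs/Δh = 0.18511
ρ = (0.3086 − 0.18511) / 0.04193 = 2.95 g/cm³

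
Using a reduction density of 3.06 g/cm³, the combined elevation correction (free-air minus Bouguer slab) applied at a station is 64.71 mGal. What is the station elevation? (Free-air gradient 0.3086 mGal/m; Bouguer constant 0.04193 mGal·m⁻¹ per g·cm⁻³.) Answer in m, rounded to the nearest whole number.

Combined gradient = 0.3086 − 0.04193 × 3.06 = 0.1802942 mGal/m
h = 64.71 / 0.1802942 = 358.91 m

359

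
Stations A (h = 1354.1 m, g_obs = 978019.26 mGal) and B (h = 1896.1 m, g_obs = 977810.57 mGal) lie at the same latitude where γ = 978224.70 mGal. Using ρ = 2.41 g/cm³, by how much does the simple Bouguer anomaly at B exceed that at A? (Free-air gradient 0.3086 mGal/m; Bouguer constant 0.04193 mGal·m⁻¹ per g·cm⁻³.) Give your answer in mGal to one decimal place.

-96.2

Δg_SB(A) = 978019.26 − 978224.70 + 0.3086×1354.1 − 0.04193×2.41×1354.1 = 75.60 mGal
Δg_SB(B) = 977810.57 − 978224.70 + 0.3086×1896.1 − 0.04193×2.41×1896.1 = -20.60 mGal
Difference = -20.60 − (75.60) = -96.20 mGal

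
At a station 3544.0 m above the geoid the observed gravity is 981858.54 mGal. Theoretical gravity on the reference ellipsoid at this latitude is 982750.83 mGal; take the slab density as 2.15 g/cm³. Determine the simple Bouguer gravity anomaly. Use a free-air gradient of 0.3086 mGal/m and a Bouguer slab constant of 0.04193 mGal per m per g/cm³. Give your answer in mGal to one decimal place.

-118.1

Free-air correction = 0.3086 × 3544.0 = 1093.68 mGal
Free-air anomaly = 981858.54 − 982750.83 + (1093.68) = 201.39 mGal
Bouguer slab correction = 0.04193 × 2.15 × 3544.0 = 319.49 mGal
Simple Bouguer anomaly = 201.39 − (319.49) = -118.10 mGal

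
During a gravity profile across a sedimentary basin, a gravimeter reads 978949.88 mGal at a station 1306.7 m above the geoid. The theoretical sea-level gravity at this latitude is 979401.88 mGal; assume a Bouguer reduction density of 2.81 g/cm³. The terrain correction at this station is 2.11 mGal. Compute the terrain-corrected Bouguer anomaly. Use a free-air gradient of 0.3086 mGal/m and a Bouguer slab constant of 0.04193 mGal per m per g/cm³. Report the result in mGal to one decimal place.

Free-air correction = 0.3086 × 1306.7 = 403.25 mGal
Free-air anomaly = 978949.88 − 979401.88 + (403.25) = -48.75 mGal
Bouguer slab correction = 0.04193 × 2.81 × 1306.7 = 153.96 mGal
Simple Bouguer anomaly = -48.75 − (153.96) = -202.71 mGal
Complete Bouguer anomaly = -202.71 + 2.11 = -200.60 mGal

-200.6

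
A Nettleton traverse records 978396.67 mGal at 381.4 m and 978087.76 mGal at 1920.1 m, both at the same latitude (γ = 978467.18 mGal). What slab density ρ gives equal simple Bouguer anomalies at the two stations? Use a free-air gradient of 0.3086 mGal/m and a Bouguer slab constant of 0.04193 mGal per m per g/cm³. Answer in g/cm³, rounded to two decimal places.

2.57

Δg_obs = 978087.76 − 978396.67 = -308.91 mGal over Δh = 1920.1 − 381.4 = 1538.7 m
Equal Bouguer anomalies ⇒ Δg_obs + (0.3086 − 0.04193ρ)·Δh = 0
0.3086 − 0.04193ρ = −Δg_obs/Δh = 0.20076
ρ = (0.3086 − 0.20076) / 0.04193 = 2.57 g/cm³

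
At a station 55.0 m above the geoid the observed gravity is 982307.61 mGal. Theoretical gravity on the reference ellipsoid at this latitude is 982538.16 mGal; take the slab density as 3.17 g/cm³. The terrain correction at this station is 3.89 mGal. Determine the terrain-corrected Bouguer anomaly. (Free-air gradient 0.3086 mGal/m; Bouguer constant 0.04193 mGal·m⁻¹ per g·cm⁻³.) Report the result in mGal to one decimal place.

Free-air correction = 0.3086 × 55.0 = 16.97 mGal
Free-air anomaly = 982307.61 − 982538.16 + (16.97) = -213.58 mGal
Bouguer slab correction = 0.04193 × 3.17 × 55.0 = 7.31 mGal
Simple Bouguer anomaly = -213.58 − (7.31) = -220.89 mGal
Complete Bouguer anomaly = -220.89 + 3.89 = -217.00 mGal

-217.0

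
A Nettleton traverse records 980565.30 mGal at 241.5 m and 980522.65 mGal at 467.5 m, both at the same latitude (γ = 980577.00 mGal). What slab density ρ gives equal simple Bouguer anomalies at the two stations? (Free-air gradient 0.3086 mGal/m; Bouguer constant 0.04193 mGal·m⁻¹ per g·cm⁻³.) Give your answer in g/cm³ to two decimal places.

2.86

Δg_obs = 980522.65 − 980565.30 = -42.65 mGal over Δh = 467.5 − 241.5 = 226.0 m
Equal Bouguer anomalies ⇒ Δg_obs + (0.3086 − 0.04193ρ)·Δh = 0
0.3086 − 0.04193ρ = −Δg_obs/Δh = 0.18872
ρ = (0.3086 − 0.18872) / 0.04193 = 2.86 g/cm³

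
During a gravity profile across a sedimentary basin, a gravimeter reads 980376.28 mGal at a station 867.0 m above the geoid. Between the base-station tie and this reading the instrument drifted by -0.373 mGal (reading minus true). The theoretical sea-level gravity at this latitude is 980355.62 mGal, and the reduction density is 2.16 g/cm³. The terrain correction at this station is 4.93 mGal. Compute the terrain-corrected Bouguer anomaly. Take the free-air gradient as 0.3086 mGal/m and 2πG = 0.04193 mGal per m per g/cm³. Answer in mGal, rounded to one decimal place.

Drift-corrected reading = 980376.28 − (-0.373) = 980376.653 mGal
Free-air correction = 0.3086 × 867.0 = 267.56 mGal
Free-air anomaly = 980376.653 − 980355.62 + (267.56) = 288.593 mGal
Bouguer slab correction = 0.04193 × 2.16 × 867.0 = 78.52 mGal
Simple Bouguer anomaly = 288.593 − (78.52) = 210.073 mGal
Complete Bouguer anomaly = 210.073 + 4.93 = 215.003 mGal

215.0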